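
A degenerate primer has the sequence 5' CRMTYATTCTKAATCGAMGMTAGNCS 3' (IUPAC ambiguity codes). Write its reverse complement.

Standard pairs A↔T, G↔C; ambiguity codes pair R↔Y, M↔K, S↔S, N↔N. Complement (GYKARTAAGAMTTAGCTKCKATCNGS), then reverse for 5'→3'.

5'-SGNCTAKCKTCGATTMAGAATRAKYG-3'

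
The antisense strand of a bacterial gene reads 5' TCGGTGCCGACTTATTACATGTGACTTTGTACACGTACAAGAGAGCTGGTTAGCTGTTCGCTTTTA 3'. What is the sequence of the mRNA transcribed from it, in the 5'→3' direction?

5'-UAAAAGCGAACAGCUAACCAGCUCUCUUGUACGUGUACAAAGUCACAUGUAAUAAGUCGGCACCGA-3'

RNA polymerase reads the template 3'→5' and synthesizes mRNA 5'→3' by base-pairing (A→U, T→A, G↔C). The complement of the template is AGCCACGGCTGAATAATGTACACTGAAACATGTGCATGTTCTCTCGACCAATCGACAAGCGAAAAT; antiparallel, so 5'→3' the coding strand is TAAAAGCGAACAGCTAACCAGCTCTCTTGTACGTGTACAAAGTCACATGTAATAAGTCGGCACCGA. Replace T with U for the mRNA.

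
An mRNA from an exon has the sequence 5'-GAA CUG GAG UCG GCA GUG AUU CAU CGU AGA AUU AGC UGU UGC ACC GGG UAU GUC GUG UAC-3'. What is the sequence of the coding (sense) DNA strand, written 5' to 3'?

The coding DNA strand has the same 5'→3' sequence as the mRNA with U replaced by T.

5'-GAACTGGAGTCGGCAGTGATTCATCGTAGAATTAGCTGTTGCACCGGGTATGTCGTGTAC-3'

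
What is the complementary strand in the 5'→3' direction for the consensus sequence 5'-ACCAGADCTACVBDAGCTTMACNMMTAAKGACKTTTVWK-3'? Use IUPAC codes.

Standard pairs A↔T, G↔C; ambiguity codes pair M↔K, W↔W, B↔V, D↔H, N↔N. Complement (TGGTCTHGATGBVHTCGAAKTGNKKATTMCTGMAAABWM), then reverse for 5'→3'.

5'-MWBAAAMGTCMTTAKKNGTKAAGCTHVBGTAGHTCTGGT-3'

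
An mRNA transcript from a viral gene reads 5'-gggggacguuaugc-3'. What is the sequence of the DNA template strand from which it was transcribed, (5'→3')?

Replace U with T to get the coding DNA strand: GGGGGACGTTATGC. The template strand is its reverse complement (complement CCCCCTGCAATACG, then reverse).

5'-GCATAACGTCCCCC-3'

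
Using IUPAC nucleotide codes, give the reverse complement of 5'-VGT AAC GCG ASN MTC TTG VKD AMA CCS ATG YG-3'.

5'-CRCATSGGTKTHMBCAAGAKNSTCGCGTTACB-3'

Standard pairs A↔T, G↔C; ambiguity codes pair Y↔R, M↔K, S↔S, D↔H, V↔B, N↔N. Complement (BCATTGCGCTSNKAGAACBMHTKTGGSTACRC), then reverse for 5'→3'.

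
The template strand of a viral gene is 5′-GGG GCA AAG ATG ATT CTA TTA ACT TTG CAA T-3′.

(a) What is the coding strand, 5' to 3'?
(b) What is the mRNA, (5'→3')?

(a) The coding strand is the reverse complement of the template: complement CCCCGTTTCTACTAAGATAATTGAAACGTTA, then reverse.
(b) mRNA has the coding-strand sequence with T→U.

(a) 5'-ATTGCAAAGTTAATAGAATCATCTTTGCCCC-3'
(b) 5'-AUUGCAAAGUUAAUAGAAUCAUCUUUGCCCC-3'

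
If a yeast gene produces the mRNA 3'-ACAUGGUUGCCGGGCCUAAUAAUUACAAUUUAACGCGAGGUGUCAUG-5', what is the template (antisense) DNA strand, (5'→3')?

5'-TGTACCAACGGCCCGGATTATTAATGTTAAATTGCGCTCCACAGTAC-3'

Written 5'→3' the mRNA is GUACUGUGGAGCGCAAUUUAACAUUAAUAAUCCGGGCCGUUGGUACA, so the coding DNA strand is GTACTGTGGAGCGCAATTTAACATTAATAATCCGGGCCGTTGGTACA. The template is its reverse complement.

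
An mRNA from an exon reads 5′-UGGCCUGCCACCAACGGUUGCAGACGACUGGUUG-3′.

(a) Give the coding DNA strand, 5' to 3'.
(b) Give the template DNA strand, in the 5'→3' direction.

(a) The coding strand matches the mRNA with U→T.
(b) The template strand is the reverse complement of the coding strand.

(a) 5'-TGGCCTGCCACCAACGGTTGCAGACGACTGGTTG-3'
(b) 5′-CAACCAGTCGTCTGCAACCGTTGGTGGCAGGCCA-3′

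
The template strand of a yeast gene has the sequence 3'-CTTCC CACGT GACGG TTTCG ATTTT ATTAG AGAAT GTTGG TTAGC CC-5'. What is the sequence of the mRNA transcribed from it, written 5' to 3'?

Reading the template 3'→5' as shown, RNA polymerase pairs each base (A→U, T→A, G↔C) to build mRNA 5'→3' directly.

5'-GAAGGGUGCACUGCCAAAGCUAAAAUAAUCUCUUACAACCAAUCGGG-3'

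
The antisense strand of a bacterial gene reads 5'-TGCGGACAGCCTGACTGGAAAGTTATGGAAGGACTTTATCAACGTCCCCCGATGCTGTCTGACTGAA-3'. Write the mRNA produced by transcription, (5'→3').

The mRNA has the sequence of the coding strand (reverse complement of the template) with T→U. Reverse complement of TGCGGACAGCCTGACTGGAAAGTTATGGAAGGACTTTATCAACGTCCCCCGATGCTGTCTGACTGAA is TTCAGTCAGACAGCATCGGGGGACGTTGATAAAGTCCTTCCATAACTTTCCAGTCAGGCTGTCCGCA; then T→U.

5'-UUCAGUCAGACAGCAUCGGGGGACGUUGAUAAAGUCCUUCCAUAACUUUCCAGUCAGGCUGUCCGCA-3'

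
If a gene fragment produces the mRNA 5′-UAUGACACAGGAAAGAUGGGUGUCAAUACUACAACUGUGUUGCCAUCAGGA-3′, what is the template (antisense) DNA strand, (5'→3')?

5′-TCCTGATGGCAACACAGTTGTAGTATTGACACCCATCTTTCCTGTGTCATA-3′

Replace U with T to get the coding DNA strand: TATGACACAGGAAAGATGGGTGTCAATACTACAACTGTGTTGCCATCAGGA. The template strand is its reverse complement (complement ATACTGTGTCCTTTCTACCCACAGTTATGATGTTGACACAACGGTAGTCCT, then reverse).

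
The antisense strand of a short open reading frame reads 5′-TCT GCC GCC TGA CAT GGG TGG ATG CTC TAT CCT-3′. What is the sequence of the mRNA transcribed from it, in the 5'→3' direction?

5'-AGGAUAGAGCAUCCACCCAUGUCAGGCGGCAGA-3'

The mRNA has the sequence of the coding strand (reverse complement of the template) with T→U. Reverse complement of TCTGCCGCCTGACATGGGTGGATGCTCTATCCT is AGGATAGAGCATCCACCCATGTCAGGCGGCAGA; then T→U.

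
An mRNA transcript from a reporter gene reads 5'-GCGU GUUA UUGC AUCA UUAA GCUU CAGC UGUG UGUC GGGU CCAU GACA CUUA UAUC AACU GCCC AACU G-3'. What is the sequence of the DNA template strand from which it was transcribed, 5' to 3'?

Replace U with T to get the coding DNA strand: GCGTGTTATTGCATCATTAAGCTTCAGCTGTGTGTCGGGTCCATGACACTTATATCAACTGCCCAACTG. The template strand is its reverse complement (complement CGCACAATAACGTAGTAATTCGAAGTCGACACACAGCCCAGGTACTGTGAATATAGTTGACGGGTTGAC, then reverse).

5′-CAGTTGGGCAGTTGATATAAGTGTCATGGACCCGACACACAGCTGAAGCTTAATGATGCAATAACACGC-3′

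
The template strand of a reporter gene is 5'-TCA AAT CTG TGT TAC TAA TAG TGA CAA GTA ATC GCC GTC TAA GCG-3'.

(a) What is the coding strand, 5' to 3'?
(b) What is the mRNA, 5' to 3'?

(a) 5'-CGCTTAGACGGCGATTACTTGTCACTATTAGTAACACAGATTTGA-3'
(b) 5′-CGCUUAGACGGCGAUUACUUGUCACUAUUAGUAACACAGAUUUGA-3′

(a) The coding strand is the reverse complement of the template: complement AGTTTAGACACAATGATTATCACTGTTCATTAGCGGCAGATTCGC, then reverse.
(b) mRNA has the coding-strand sequence with T→U.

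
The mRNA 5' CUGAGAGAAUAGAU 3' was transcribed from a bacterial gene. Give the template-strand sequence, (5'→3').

Replace U with T to get the coding DNA strand: CTGAGAGAATAGAT. The template strand is its reverse complement (complement GACTCTCTTATCTA, then reverse).

5'-ATCTATTCTCTCAG-3'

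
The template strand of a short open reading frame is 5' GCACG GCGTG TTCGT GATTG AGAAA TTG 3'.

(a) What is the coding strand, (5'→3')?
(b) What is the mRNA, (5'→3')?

(a) The coding strand is the reverse complement of the template: complement CGTGCCGCACAAGCACTAACTCTTTAAC, then reverse.
(b) mRNA has the coding-strand sequence with T→U.

(a) 5′-CAATTTCTCAATCACGAACACGCCGTGC-3′
(b) 5'-CAAUUUCUCAAUCACGAACACGCCGUGC-3'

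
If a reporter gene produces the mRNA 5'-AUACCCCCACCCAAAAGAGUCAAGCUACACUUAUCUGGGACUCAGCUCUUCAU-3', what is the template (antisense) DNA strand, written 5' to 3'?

5'-ATGAAGAGCTGAGTCCCAGATAAGTGTAGCTTGACTCTTTTGGGTGGGGGTAT-3'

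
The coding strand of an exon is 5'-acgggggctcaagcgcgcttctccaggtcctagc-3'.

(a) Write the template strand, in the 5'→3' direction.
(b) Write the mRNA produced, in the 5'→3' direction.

(a) 5′-GCTAGGACCTGGAGAAGCGCGCTTGAGCCCCCGT-3′
(b) 5′-ACGGGGGCUCAAGCGCGCUUCUCCAGGUCCUAGC-3′

(a) The template strand is the reverse complement of the coding strand: complement TGCCCCCGAGTTCGCGCGAAGAGGTCCAGGATCG, then reverse.
(b) mRNA matches the coding strand with T→U.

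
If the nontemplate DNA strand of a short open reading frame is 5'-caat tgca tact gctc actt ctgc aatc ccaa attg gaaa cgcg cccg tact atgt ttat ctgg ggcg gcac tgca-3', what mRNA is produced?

5'-CAAUUGCAUACUGCUCACUUCUGCAAUCCCAAAUUGGAAACGCGCCCGUACUAUGUUUAUCUGGGGCGGCACUGCA-3'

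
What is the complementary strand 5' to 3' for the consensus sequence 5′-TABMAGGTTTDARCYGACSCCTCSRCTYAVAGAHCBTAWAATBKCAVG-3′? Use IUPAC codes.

Standard pairs A↔T, G↔C; ambiguity codes pair R↔Y, M↔K, W↔W, S↔S, B↔V, D↔H. Complement (ATVKTCCAAAHTYGRCTGSGGAGSYGARTBTCTDGVATWTTAVMGTBC), then reverse for 5'→3'.

5'-CBTGMVATTWTAVGDTCTBTRAGYSGAGGSGTCRGYTHAAACCTKVTA-3'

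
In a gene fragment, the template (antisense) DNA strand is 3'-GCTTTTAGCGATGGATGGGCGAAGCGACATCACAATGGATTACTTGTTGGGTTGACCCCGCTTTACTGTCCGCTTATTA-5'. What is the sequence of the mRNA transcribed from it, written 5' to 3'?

5′-CGAAAAUCGCUACCUACCCGCUUCGCUGUAGUGUUACCUAAUGAACAACCCAACUGGGGCGAAAUGACAGGCGAAUAAU-3′

Reading the template 3'→5' as shown, RNA polymerase pairs each base (A→U, T→A, G↔C) to build mRNA 5'→3' directly.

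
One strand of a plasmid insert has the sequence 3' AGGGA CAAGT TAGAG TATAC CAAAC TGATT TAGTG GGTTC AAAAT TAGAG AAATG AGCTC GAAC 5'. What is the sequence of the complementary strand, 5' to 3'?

5'-TCCCTGTTCAATCTCATATGGTTTGACTAAATCACCCAAGTTTTAATCTCTTTACTCGAGCTTG-3'

The strand is given 3'→5', so its complement runs 5'→3' in the same left-to-right order: pair each base A↔T, G↔C.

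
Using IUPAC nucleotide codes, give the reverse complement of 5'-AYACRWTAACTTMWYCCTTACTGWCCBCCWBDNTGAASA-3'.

5'-TSTTCANHVWGGVGGWCAGTAAGGRWKAAGTTAWYGTRT-3'

Standard pairs A↔T, G↔C; ambiguity codes pair R↔Y, M↔K, W↔W, S↔S, B↔V, D↔H, N↔N. Complement (TRTGYWATTGAAKWRGGAATGACWGGVGGWVHNACTTST), then reverse for 5'→3'.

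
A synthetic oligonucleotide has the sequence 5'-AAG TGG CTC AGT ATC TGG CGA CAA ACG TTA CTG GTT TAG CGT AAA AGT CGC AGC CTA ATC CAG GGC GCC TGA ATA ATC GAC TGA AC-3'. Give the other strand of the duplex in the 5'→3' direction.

5'-GTTCAGTCGATTATTCAGGCGCCCTGGATTAGGCTGCGACTTTTACGCTAAACCAGTAACGTTTGTCGCCAGATACTGAGCCACTT-3'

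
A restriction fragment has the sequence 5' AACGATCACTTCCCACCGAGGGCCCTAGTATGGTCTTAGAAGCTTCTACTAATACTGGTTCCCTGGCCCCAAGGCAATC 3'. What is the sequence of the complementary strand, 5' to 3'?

Pairing A↔T and G↔C gives TTGCTAGTGAAGGGTGGCTCCCGGGATCATACCAGAATCTTCGAAGATGATTATGACCAAGGGACCGGGGTTCCGTTAG, running 3'→5'. Reverse for the 5'→3' convention.

5'-GATTGCCTTGGGGCCAGGGAACCAGTATTAGTAGAAGCTTCTAAGACCATACTAGGGCCCTCGGTGGGAAGTGATCGTT-3'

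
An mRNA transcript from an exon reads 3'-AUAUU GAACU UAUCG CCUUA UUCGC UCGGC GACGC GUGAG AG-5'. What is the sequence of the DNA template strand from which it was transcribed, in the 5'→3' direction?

5'-TATAACTTGAATAGCGGAATAAGCGAGCCGCTGCGCACTCTC-3'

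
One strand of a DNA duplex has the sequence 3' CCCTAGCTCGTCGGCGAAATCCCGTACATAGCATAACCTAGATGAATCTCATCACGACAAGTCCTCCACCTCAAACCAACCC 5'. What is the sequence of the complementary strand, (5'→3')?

5'-GGGATCGAGCAGCCGCTTTAGGGCATGTATCGTATTGGATCTACTTAGAGTAGTGCTGTTCAGGAGGTGGAGTTTGGTTGGG-3'

The strand is given 3'→5', so its complement runs 5'→3' in the same left-to-right order: pair each base A↔T, G↔C.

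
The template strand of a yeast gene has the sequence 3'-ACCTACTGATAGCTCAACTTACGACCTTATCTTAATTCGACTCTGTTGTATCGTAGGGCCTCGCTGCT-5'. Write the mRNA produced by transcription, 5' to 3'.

Reading the template 3'→5' as shown, RNA polymerase pairs each base (A→U, T→A, G↔C) to build mRNA 5'→3' directly.

5′-UGGAUGACUAUCGAGUUGAAUGCUGGAAUAGAAUUAAGCUGAGACAACAUAGCAUCCCGGAGCGACGA-3′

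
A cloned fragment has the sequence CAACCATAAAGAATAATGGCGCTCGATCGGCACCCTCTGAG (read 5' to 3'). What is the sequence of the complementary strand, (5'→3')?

5'-CTCAGAGGGTGCCGATCGAGCGCCATTATTCTTTATGGTTG-3'

Pairing A↔T and G↔C gives GTTGGTATTTCTTATTACCGCGAGCTAGCCGTGGGAGACTC, running 3'→5'. Reverse for the 5'→3' convention.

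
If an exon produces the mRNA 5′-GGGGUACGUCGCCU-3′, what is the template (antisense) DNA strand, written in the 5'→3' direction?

5'-AGGCGACGTACCCC-3'

Replace U with T to get the coding DNA strand: GGGGTACGTCGCCT. The template strand is its reverse complement (complement CCCCATGCAGCGGA, then reverse).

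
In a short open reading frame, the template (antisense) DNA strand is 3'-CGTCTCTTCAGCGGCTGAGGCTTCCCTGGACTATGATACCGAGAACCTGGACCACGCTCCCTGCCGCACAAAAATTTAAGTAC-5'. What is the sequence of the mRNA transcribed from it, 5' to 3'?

Reading the template 3'→5' as shown, RNA polymerase pairs each base (A→U, T→A, G↔C) to build mRNA 5'→3' directly.

5'-GCAGAGAAGUCGCCGACUCCGAAGGGACCUGAUACUAUGGCUCUUGGACCUGGUGCGAGGGACGGCGUGUUUUUAAAUUCAUG-3'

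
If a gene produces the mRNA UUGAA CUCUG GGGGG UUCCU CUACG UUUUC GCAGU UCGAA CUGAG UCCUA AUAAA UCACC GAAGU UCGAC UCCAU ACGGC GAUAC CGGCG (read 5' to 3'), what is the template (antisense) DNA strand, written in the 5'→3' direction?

5'-CGCCGGTATCGCCGTATGGAGTCGAACTTCGGTGATTTATTAGGACTCAGTTCGAACTGCGAAAACGTAGAGGAACCCCCCAGAGTTCAA-3'

Replace U with T to get the coding DNA strand: TTGAACTCTGGGGGGTTCCTCTACGTTTTCGCAGTTCGAACTGAGTCCTAATAAATCACCGAAGTTCGACTCCATACGGCGATACCGGCG. The template strand is its reverse complement (complement AACTTGAGACCCCCCAAGGAGATGCAAAAGCGTCAAGCTTGACTCAGGATTATTTAGTGGCTTCAAGCTGAGGTATGCCGCTATGGCCGC, then reverse).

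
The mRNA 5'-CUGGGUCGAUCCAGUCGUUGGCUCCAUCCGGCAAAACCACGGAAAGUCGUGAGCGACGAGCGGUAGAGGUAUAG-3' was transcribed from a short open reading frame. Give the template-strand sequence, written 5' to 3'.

5'-CTATACCTCTACCGCTCGTCGCTCACGACTTTCCGTGGTTTTGCCGGATGGAGCCAACGACTGGATCGACCCAG-3'

Replace U with T to get the coding DNA strand: CTGGGTCGATCCAGTCGTTGGCTCCATCCGGCAAAACCACGGAAAGTCGTGAGCGACGAGCGGTAGAGGTATAG. The template strand is its reverse complement (complement GACCCAGCTAGGTCAGCAACCGAGGTAGGCCGTTTTGGTGCCTTTCAGCACTCGCTGCTCGCCATCTCCATATC, then reverse).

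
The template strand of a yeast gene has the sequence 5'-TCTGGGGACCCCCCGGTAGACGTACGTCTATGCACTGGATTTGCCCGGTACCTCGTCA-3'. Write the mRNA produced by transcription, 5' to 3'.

The mRNA has the sequence of the coding strand (reverse complement of the template) with T→U. Reverse complement of TCTGGGGACCCCCCGGTAGACGTACGTCTATGCACTGGATTTGCCCGGTACCTCGTCA is TGACGAGGTACCGGGCAAATCCAGTGCATAGACGTACGTCTACCGGGGGGTCCCCAGA; then T→U.

5'-UGACGAGGUACCGGGCAAAUCCAGUGCAUAGACGUACGUCUACCGGGGGGUCCCCAGA-3'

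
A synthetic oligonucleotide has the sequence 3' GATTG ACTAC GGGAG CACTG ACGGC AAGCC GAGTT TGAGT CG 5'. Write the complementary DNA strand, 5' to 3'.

5'-CTAACTGATGCCCTCGTGACTGCCGTTCGGCTCAAACTCAGC-3'

The strand is given 3'→5', so its complement runs 5'→3' in the same left-to-right order: pair each base A↔T, G↔C.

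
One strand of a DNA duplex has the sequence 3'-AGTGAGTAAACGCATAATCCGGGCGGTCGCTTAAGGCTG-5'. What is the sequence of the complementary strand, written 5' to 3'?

5′-TCACTCATTTGCGTATTAGGCCCGCCAGCGAATTCCGAC-3′

The strand is given 3'→5', so its complement runs 5'→3' in the same left-to-right order: pair each base A↔T, G↔C.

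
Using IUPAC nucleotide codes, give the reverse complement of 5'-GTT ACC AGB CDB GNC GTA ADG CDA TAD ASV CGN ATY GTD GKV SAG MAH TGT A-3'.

Standard pairs A↔T, G↔C; ambiguity codes pair Y↔R, M↔K, S↔S, B↔V, D↔H, N↔N. Complement (CAATGGTCVGHVCNGCATTHCGHTATHTSBGCNTARCAHCMBSTCKTDACAT), then reverse for 5'→3'.

5′-TACADTKCTSBMCHACRATNCGBSTHTATHGCHTTACGNCVHGVCTGGTAAC-3′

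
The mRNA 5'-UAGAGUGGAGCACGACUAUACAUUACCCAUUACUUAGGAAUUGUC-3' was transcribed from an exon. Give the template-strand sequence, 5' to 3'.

Replace U with T to get the coding DNA strand: TAGAGTGGAGCACGACTATACATTACCCATTACTTAGGAATTGTC. The template strand is its reverse complement (complement ATCTCACCTCGTGCTGATATGTAATGGGTAATGAATCCTTAACAG, then reverse).

5′-GACAATTCCTAAGTAATGGGTAATGTATAGTCGTGCTCCACTCTA-3′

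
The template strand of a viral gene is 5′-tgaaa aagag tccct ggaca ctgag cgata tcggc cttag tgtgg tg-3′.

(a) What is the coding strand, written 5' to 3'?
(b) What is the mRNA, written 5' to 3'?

(a) 5′-CACCACACTAAGGCCGATATCGCTCAGTGTCCAGGGACTCTTTTTCA-3′
(b) 5'-CACCACACUAAGGCCGAUAUCGCUCAGUGUCCAGGGACUCUUUUUCA-3'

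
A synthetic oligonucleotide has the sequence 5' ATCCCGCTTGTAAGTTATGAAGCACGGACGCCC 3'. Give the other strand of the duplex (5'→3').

5'-GGGCGTCCGTGCTTCATAACTTACAAGCGGGAT-3'

Pairing A↔T and G↔C gives TAGGGCGAACATTCAATACTTCGTGCCTGCGGG, running 3'→5'. Reverse for the 5'→3' convention.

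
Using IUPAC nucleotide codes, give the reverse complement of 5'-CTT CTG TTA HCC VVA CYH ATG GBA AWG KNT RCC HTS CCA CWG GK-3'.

Standard pairs A↔T, G↔C; ambiguity codes pair R↔Y, K↔M, W↔W, S↔S, B↔V, H↔D, N↔N. Complement (GAAGACAATDGGBBTGRDTACCVTTWCMNAYGGDASGGTGWCCM), then reverse for 5'→3'.

5'-MCCWGTGGSADGGYANMCWTTVCCATDRGTBBGGDTAACAGAAG-3'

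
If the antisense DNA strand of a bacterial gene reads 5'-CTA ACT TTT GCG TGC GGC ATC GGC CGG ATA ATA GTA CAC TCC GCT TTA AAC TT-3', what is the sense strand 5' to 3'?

5'-AAGTTTAAAGCGGAGTGTACTATTATCCGGCCGATGCCGCACGCAAAAGTTAG-3'

The coding strand is complementary and antiparallel to the template: take the complement (A↔T, G↔C) and reverse.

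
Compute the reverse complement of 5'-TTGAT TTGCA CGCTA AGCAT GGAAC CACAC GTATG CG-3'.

5'-CGCATACGTGTGGTTCCATGCTTAGCGTGCAAATCAA-3'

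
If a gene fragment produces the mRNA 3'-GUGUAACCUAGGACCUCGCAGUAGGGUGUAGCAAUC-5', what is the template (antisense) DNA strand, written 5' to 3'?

5'-CACATTGGATCCTGGAGCGTCATCCCACATCGTTAG-3'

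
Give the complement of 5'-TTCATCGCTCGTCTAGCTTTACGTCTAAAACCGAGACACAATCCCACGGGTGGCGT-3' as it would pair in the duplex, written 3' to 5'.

3'-AAGTAGCGAGCAGATCGAAATGCAGATTTTGGCTCTGTGTTAGGGTGCCCACCGCA-5'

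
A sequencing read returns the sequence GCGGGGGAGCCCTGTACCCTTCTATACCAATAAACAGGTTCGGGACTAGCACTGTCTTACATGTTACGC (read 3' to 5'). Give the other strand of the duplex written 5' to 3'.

5'-CGCCCCCTCGGGACATGGGAAGATATGGTTATTTGTCCAAGCCCTGATCGTGACAGAATGTACAATGCG-3'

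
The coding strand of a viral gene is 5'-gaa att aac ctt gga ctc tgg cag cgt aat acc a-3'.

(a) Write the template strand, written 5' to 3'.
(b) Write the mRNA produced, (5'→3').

(a) 5'-TGGTATTACGCTGCCAGAGTCCAAGGTTAATTTC-3'
(b) 5'-GAAAUUAACCUUGGACUCUGGCAGCGUAAUACCA-3'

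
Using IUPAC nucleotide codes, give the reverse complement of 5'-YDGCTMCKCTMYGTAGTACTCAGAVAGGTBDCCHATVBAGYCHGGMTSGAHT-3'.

Standard pairs A↔T, G↔C; ambiguity codes pair Y↔R, M↔K, S↔S, B↔V, D↔H. Complement (RHCGAKGMGAKRCATCATGAGTCTBTCCAVHGGDTABVTCRGDCCKASCTDA), then reverse for 5'→3'.

5'-ADTCSAKCCDGRCTVBATDGGHVACCTBTCTGAGTACTACRKAGMGKAGCHR-3'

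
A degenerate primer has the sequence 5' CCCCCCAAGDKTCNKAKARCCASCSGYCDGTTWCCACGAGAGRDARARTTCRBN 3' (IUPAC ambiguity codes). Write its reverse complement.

5'-NVYGAAYTYTHYCTCTCGTGGWAACHGRCSGSTGGYTMTMNGAMHCTTGGGGGG-3'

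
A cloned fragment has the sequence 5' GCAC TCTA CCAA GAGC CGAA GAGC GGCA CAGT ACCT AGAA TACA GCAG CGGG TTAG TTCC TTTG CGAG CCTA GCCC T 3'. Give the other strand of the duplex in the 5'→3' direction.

5'-AGGGCTAGGCTCGCAAAGGAACTAACCCGCTGCTGTATTCTAGGTACTGTGCCGCTCTTCGGCTCTTGGTAGAGTGC-3'

The complement of GCACTCTACCAAGAGCCGAAGAGCGGCACAGTACCTAGAATACAGCAGCGGGTTAGTTCCTTTGCGAGCCTAGCCCT is CGTGAGATGGTTCTCGGCTTCTCGCCGTGTCATGGATCTTATGTCGTCGCCCAATCAAGGAAACGCTCGGATCGGGA (A↔T, G↔C). DNA strands are antiparallel, so the complementary strand runs 3'→5'; reversing gives the 5'→3' form.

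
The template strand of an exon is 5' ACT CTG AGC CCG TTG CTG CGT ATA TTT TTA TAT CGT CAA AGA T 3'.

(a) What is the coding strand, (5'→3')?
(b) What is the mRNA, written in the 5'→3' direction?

(a) 5′-ATCTTTGACGATATAAAAATATACGCAGCAACGGGCTCAGAGT-3′
(b) 5′-AUCUUUGACGAUAUAAAAAUAUACGCAGCAACGGGCUCAGAGU-3′

(a) The coding strand is the reverse complement of the template: complement TGAGACTCGGGCAACGACGCATATAAAAATATAGCAGTTTCTA, then reverse.
(b) mRNA has the coding-strand sequence with T→U.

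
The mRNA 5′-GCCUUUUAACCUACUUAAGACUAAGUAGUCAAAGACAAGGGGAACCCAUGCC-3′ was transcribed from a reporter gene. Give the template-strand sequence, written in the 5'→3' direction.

Replace U with T to get the coding DNA strand: GCCTTTTAACCTACTTAAGACTAAGTAGTCAAAGACAAGGGGAACCCATGCC. The template strand is its reverse complement (complement CGGAAAATTGGATGAATTCTGATTCATCAGTTTCTGTTCCCCTTGGGTACGG, then reverse).

5'-GGCATGGGTTCCCCTTGTCTTTGACTACTTAGTCTTAAGTAGGTTAAAAGGC-3'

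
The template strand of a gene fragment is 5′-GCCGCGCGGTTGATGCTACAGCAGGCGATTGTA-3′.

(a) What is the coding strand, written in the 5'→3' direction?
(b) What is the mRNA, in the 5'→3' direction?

(a) The coding strand is the reverse complement of the template: complement CGGCGCGCCAACTACGATGTCGTCCGCTAACAT, then reverse.
(b) mRNA has the coding-strand sequence with T→U.

(a) 5'-TACAATCGCCTGCTGTAGCATCAACCGCGCGGC-3'
(b) 5'-UACAAUCGCCUGCUGUAGCAUCAACCGCGCGGC-3'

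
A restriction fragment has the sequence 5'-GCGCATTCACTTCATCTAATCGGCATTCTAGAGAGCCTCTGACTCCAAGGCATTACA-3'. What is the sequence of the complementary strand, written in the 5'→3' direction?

5'-TGTAATGCCTTGGAGTCAGAGGCTCTCTAGAATGCCGATTAGATGAAGTGAATGCGC-3'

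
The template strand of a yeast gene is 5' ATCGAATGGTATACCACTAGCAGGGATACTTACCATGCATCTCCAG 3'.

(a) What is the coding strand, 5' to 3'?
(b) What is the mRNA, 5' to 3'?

(a) The coding strand is the reverse complement of the template: complement TAGCTTACCATATGGTGATCGTCCCTATGAATGGTACGTAGAGGTC, then reverse.
(b) mRNA has the coding-strand sequence with T→U.

(a) 5′-CTGGAGATGCATGGTAAGTATCCCTGCTAGTGGTATACCATTCGAT-3′
(b) 5'-CUGGAGAUGCAUGGUAAGUAUCCCUGCUAGUGGUAUACCAUUCGAU-3'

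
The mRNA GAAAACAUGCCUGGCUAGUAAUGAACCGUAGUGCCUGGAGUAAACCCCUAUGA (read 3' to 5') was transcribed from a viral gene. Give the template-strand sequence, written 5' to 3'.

5′-CTTTTGTACGGACCGATCATTACTTGGCATCACGGACCTCATTTGGGGATACT-3′

Written 5'→3' the mRNA is AGUAUCCCCAAAUGAGGUCCGUGAUGCCAAGUAAUGAUCGGUCCGUACAAAAG, so the coding DNA strand is AGTATCCCCAAATGAGGTCCGTGATGCCAAGTAATGATCGGTCCGTACAAAAG. The template is its reverse complement.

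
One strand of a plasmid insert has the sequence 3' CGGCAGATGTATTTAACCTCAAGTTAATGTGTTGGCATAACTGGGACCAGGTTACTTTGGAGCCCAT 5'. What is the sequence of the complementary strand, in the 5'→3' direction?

The strand is given 3'→5', so its complement runs 5'→3' in the same left-to-right order: pair each base A↔T, G↔C.

5'-GCCGTCTACATAAATTGGAGTTCAATTACACAACCGTATTGACCCTGGTCCAATGAAACCTCGGGTA-3'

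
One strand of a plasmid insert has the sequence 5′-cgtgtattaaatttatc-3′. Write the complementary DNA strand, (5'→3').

5'-GATAAATTTAATACACG-3'

Pairing A↔T and G↔C gives GCACATAATTTAAATAG, running 3'→5'. Reverse for the 5'→3' convention.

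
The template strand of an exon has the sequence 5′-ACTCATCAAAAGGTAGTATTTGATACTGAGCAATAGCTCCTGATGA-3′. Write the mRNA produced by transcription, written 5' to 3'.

RNA polymerase reads the template 3'→5' and synthesizes mRNA 5'→3' by base-pairing (A→U, T→A, G↔C). The complement of the template is TGAGTAGTTTTCCATCATAAACTATGACTCGTTATCGAGGACTACT; antiparallel, so 5'→3' the coding strand is TCATCAGGAGCTATTGCTCAGTATCAAATACTACCTTTTGATGAGT. Replace T with U for the mRNA.

5'-UCAUCAGGAGCUAUUGCUCAGUAUCAAAUACUACCUUUUGAUGAGU-3'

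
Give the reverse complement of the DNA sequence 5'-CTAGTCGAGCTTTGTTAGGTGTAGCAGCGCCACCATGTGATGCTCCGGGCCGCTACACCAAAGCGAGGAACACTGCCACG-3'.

Complement each base (A↔T, G↔C): GATCAGCTCGAAACAATCCACATCGTCGCGGTGGTACACTACGAGGCCCGGCGATGTGGTTTCGCTCCTTGTGACGGTGC. Then reverse.

5'-CGTGGCAGTGTTCCTCGCTTTGGTGTAGCGGCCCGGAGCATCACATGGTGGCGCTGCTACACCTAACAAAGCTCGACTAG-3'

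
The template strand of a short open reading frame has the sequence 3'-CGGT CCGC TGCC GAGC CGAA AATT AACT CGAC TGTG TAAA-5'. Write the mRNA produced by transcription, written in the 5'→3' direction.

Reading the template 3'→5' as shown, RNA polymerase pairs each base (A→U, T→A, G↔C) to build mRNA 5'→3' directly.

5'-GCCAGGCGACGGCUCGGCUUUUAAUUGAGCUGACACAUUU-3'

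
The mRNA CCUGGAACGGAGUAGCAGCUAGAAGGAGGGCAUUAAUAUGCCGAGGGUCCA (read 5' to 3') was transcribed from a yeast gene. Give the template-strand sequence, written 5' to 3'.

Replace U with T to get the coding DNA strand: CCTGGAACGGAGTAGCAGCTAGAAGGAGGGCATTAATATGCCGAGGGTCCA. The template strand is its reverse complement (complement GGACCTTGCCTCATCGTCGATCTTCCTCCCGTAATTATACGGCTCCCAGGT, then reverse).

5'-TGGACCCTCGGCATATTAATGCCCTCCTTCTAGCTGCTACTCCGTTCCAGG-3'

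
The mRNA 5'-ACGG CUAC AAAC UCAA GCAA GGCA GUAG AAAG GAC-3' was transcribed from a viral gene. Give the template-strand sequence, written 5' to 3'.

Replace U with T to get the coding DNA strand: ACGGCTACAAACTCAAGCAAGGCAGTAGAAAGGAC. The template strand is its reverse complement (complement TGCCGATGTTTGAGTTCGTTCCGTCATCTTTCCTG, then reverse).

5'-GTCCTTTCTACTGCCTTGCTTGAGTTTGTAGCCGT-3'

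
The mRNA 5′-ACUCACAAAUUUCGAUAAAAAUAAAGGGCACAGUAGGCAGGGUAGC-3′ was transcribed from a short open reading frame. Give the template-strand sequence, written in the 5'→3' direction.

5'-GCTACCCTGCCTACTGTGCCCTTTATTTTTATCGAAATTTGTGAGT-3'

Replace U with T to get the coding DNA strand: ACTCACAAATTTCGATAAAAATAAAGGGCACAGTAGGCAGGGTAGC. The template strand is its reverse complement (complement TGAGTGTTTAAAGCTATTTTTATTTCCCGTGTCATCCGTCCCATCG, then reverse).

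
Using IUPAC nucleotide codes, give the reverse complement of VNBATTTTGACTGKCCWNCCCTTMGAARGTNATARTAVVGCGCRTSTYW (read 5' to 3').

5'-WRASAYGCGCBBTAYTATNACYTTCKAAGGGNWGGMCAGTCAAAATVNB-3'

Standard pairs A↔T, G↔C; ambiguity codes pair R↔Y, M↔K, W↔W, S↔S, B↔V, N↔N. Complement (BNVTAAAACTGACMGGWNGGGAAKCTTYCANTATYATBBCGCGYASARW), then reverse for 5'→3'.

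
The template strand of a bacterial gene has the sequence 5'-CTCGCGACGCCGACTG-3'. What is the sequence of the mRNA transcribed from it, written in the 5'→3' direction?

5'-CAGUCGGCGUCGCGAG-3'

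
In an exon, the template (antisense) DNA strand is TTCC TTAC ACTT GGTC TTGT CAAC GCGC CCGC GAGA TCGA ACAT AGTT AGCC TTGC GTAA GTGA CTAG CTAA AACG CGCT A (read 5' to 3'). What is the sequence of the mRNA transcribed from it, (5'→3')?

RNA polymerase reads the template 3'→5' and synthesizes mRNA 5'→3' by base-pairing (A→U, T→A, G↔C). The complement of the template is AAGGAATGTGAACCAGAACAGTTGCGCGGGCGCTCTAGCTTGTATCAATCGGAACGCATTCACTGATCGATTTTGCGCGAT; antiparallel, so 5'→3' the coding strand is TAGCGCGTTTTAGCTAGTCACTTACGCAAGGCTAACTATGTTCGATCTCGCGGGCGCGTTGACAAGACCAAGTGTAAGGAA. Replace T with U for the mRNA.

5'-UAGCGCGUUUUAGCUAGUCACUUACGCAAGGCUAACUAUGUUCGAUCUCGCGGGCGCGUUGACAAGACCAAGUGUAAGGAA-3'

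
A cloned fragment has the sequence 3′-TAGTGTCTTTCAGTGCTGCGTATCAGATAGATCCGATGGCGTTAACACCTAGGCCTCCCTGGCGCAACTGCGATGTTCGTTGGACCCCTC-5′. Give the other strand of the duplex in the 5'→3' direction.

5′-ATCACAGAAAGTCACGACGCATAGTCTATCTAGGCTACCGCAATTGTGGATCCGGAGGGACCGCGTTGACGCTACAAGCAACCTGGGGAG-3′

The strand is given 3'→5', so its complement runs 5'→3' in the same left-to-right order: pair each base A↔T, G↔C.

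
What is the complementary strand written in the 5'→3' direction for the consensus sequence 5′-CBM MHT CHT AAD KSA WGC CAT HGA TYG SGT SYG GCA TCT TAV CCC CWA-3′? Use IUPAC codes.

5'-TWGGGGBTAAGATGCCRSACSCRATCDATGGCWTSMHTTADGADKKVG-3'

Standard pairs A↔T, G↔C; ambiguity codes pair Y↔R, M↔K, W↔W, S↔S, B↔V, D↔H. Complement (GVKKDAGDATTHMSTWCGGTADCTARCSCASRCCGTAGAATBGGGGWT), then reverse for 5'→3'.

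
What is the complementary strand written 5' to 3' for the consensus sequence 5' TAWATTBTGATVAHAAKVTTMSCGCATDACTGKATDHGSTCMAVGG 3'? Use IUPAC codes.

Standard pairs A↔T, G↔C; ambiguity codes pair M↔K, W↔W, S↔S, B↔V, D↔H. Complement (ATWTAAVACTABTDTTMBAAKSGCGTAHTGACMTAHDCSAGKTBCC), then reverse for 5'→3'.

5'-CCBTKGASCDHATMCAGTHATGCGSKAABMTTDTBATCAVAATWTA-3'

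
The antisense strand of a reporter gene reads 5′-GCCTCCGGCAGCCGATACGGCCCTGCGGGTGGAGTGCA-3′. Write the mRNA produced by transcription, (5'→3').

5'-UGCACUCCACCCGCAGGGCCGUAUCGGCUGCCGGAGGC-3'

The mRNA has the sequence of the coding strand (reverse complement of the template) with T→U. Reverse complement of GCCTCCGGCAGCCGATACGGCCCTGCGGGTGGAGTGCA is TGCACTCCACCCGCAGGGCCGTATCGGCTGCCGGAGGC; then T→U.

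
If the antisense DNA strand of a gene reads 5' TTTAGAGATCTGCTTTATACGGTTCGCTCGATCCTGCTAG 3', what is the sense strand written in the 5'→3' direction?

5′-CTAGCAGGATCGAGCGAACCGTATAAAGCAGATCTCTAAA-3′

The coding strand is complementary and antiparallel to the template: take the complement (A↔T, G↔C) and reverse.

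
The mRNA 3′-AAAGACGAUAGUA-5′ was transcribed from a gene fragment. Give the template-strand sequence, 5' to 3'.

Written 5'→3' the mRNA is AUGAUAGCAGAAA, so the coding DNA strand is ATGATAGCAGAAA. The template is its reverse complement.

5'-TTTCTGCTATCAT-3'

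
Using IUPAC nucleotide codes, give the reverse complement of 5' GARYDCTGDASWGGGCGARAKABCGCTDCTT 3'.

5'-AAGHAGCGVTMTYTCGCCCWSTHCAGHRYTC-3'

Standard pairs A↔T, G↔C; ambiguity codes pair R↔Y, K↔M, W↔W, S↔S, B↔V, D↔H. Complement (CTYRHGACHTSWCCCGCTYTMTVGCGAHGAA), then reverse for 5'→3'.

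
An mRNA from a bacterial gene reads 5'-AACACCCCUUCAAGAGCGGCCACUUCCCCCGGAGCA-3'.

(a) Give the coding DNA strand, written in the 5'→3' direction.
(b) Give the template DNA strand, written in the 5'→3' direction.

(a) The coding strand matches the mRNA with U→T.
(b) The template strand is the reverse complement of the coding strand.

(a) 5'-AACACCCCTTCAAGAGCGGCCACTTCCCCCGGAGCA-3'
(b) 5'-TGCTCCGGGGGAAGTGGCCGCTCTTGAAGGGGTGTT-3'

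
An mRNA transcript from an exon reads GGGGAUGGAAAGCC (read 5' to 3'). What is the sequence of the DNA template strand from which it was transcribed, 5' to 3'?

5′-GGCTTTCCATCCCC-3′

Replace U with T to get the coding DNA strand: GGGGATGGAAAGCC. The template strand is its reverse complement (complement CCCCTACCTTTCGG, then reverse).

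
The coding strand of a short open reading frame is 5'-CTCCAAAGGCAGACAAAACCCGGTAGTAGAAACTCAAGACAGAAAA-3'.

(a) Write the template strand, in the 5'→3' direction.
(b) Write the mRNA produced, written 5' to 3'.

(a) 5'-TTTTCTGTCTTGAGTTTCTACTACCGGGTTTTGTCTGCCTTTGGAG-3'
(b) 5'-CUCCAAAGGCAGACAAAACCCGGUAGUAGAAACUCAAGACAGAAAA-3'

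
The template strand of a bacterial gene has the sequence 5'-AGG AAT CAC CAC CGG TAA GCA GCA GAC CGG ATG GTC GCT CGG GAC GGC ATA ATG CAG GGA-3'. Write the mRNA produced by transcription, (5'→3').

5'-UCCCUGCAUUAUGCCGUCCCGAGCGACCAUCCGGUCUGCUGCUUACCGGUGGUGAUUCCU-3'

RNA polymerase reads the template 3'→5' and synthesizes mRNA 5'→3' by base-pairing (A→U, T→A, G↔C). The complement of the template is TCCTTAGTGGTGGCCATTCGTCGTCTGGCCTACCAGCGAGCCCTGCCGTATTACGTCCCT; antiparallel, so 5'→3' the coding strand is TCCCTGCATTATGCCGTCCCGAGCGACCATCCGGTCTGCTGCTTACCGGTGGTGATTCCT. Replace T with U for the mRNA.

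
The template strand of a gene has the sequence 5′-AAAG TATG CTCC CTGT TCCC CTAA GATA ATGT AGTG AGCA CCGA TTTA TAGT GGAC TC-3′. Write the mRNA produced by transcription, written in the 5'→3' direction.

RNA polymerase reads the template 3'→5' and synthesizes mRNA 5'→3' by base-pairing (A→U, T→A, G↔C). The complement of the template is TTTCATACGAGGGACAAGGGGATTCTATTACATCACTCGTGGCTAAATATCACCTGAG; antiparallel, so 5'→3' the coding strand is GAGTCCACTATAAATCGGTGCTCACTACATTATCTTAGGGGAACAGGGAGCATACTTT. Replace T with U for the mRNA.

5'-GAGUCCACUAUAAAUCGGUGCUCACUACAUUAUCUUAGGGGAACAGGGAGCAUACUUU-3'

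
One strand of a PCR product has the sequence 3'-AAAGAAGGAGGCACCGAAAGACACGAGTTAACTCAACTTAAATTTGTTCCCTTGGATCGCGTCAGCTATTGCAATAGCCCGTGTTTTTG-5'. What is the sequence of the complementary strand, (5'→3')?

The strand is given 3'→5', so its complement runs 5'→3' in the same left-to-right order: pair each base A↔T, G↔C.

5'-TTTCTTCCTCCGTGGCTTTCTGTGCTCAATTGAGTTGAATTTAAACAAGGGAACCTAGCGCAGTCGATAACGTTATCGGGCACAAAAAC-3'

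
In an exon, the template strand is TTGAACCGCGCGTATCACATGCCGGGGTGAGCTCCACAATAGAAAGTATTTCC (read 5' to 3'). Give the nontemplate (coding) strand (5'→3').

5'-GGAAATACTTTCTATTGTGGAGCTCACCCCGGCATGTGATACGCGCGGTTCAA-3'

The coding strand is complementary and antiparallel to the template: take the complement (A↔T, G↔C) and reverse.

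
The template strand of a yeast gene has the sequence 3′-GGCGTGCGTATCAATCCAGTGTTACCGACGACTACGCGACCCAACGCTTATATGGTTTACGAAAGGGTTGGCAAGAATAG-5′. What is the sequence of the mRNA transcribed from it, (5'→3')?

Reading the template 3'→5' as shown, RNA polymerase pairs each base (A→U, T→A, G↔C) to build mRNA 5'→3' directly.

5′-CCGCACGCAUAGUUAGGUCACAAUGGCUGCUGAUGCGCUGGGUUGCGAAUAUACCAAAUGCUUUCCCAACCGUUCUUAUC-3′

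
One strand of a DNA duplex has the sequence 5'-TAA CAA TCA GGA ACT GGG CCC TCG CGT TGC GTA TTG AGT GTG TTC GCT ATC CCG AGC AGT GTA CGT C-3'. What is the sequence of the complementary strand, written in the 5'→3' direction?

5'-GACGTACACTGCTCGGGATAGCGAACACACTCAATACGCAACGCGAGGGCCCAGTTCCTGATTGTTA-3'

Pairing A↔T and G↔C gives ATTGTTAGTCCTTGACCCGGGAGCGCAACGCATAACTCACACAAGCGATAGGGCTCGTCACATGCAG, running 3'→5'. Reverse for the 5'→3' convention.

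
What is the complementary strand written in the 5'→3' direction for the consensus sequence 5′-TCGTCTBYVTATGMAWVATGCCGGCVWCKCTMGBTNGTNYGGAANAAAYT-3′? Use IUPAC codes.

Standard pairs A↔T, G↔C; ambiguity codes pair Y↔R, M↔K, W↔W, B↔V, N↔N. Complement (AGCAGAVRBATACKTWBTACGGCCGBWGMGAKCVANCANRCCTTNTTTRA), then reverse for 5'→3'.

5'-ARTTTNTTCCRNACNAVCKAGMGWBGCCGGCATBWTKCATABRVAGACGA-3'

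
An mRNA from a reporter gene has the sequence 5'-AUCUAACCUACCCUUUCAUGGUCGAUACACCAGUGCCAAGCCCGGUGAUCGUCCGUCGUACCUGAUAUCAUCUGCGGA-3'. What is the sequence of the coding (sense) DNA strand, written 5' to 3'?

5'-ATCTAACCTACCCTTTCATGGTCGATACACCAGTGCCAAGCCCGGTGATCGTCCGTCGTACCTGATATCATCTGCGGA-3'

The coding DNA strand has the same 5'→3' sequence as the mRNA with U replaced by T.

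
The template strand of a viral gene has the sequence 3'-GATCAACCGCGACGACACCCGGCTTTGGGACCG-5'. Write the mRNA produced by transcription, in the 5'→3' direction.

5'-CUAGUUGGCGCUGCUGUGGGCCGAAACCCUGGC-3'

Reading the template 3'→5' as shown, RNA polymerase pairs each base (A→U, T→A, G↔C) to build mRNA 5'→3' directly.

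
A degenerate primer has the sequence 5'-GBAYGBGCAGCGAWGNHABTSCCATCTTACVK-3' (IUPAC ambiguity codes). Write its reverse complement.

5'-MBGTAAGATGGSAVTDNCWTCGCTGCVCRTVC-3'

Standard pairs A↔T, G↔C; ambiguity codes pair Y↔R, K↔M, W↔W, S↔S, B↔V, H↔D, N↔N. Complement (CVTRCVCGTCGCTWCNDTVASGGTAGAATGBM), then reverse for 5'→3'.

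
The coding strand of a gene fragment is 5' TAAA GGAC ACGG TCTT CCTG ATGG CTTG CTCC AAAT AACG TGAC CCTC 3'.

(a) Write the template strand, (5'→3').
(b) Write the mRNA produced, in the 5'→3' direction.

(a) 5'-GAGGGTCACGTTATTTGGAGCAAGCCATCAGGAAGACCGTGTCCTTTA-3'
(b) 5'-UAAAGGACACGGUCUUCCUGAUGGCUUGCUCCAAAUAACGUGACCCUC-3'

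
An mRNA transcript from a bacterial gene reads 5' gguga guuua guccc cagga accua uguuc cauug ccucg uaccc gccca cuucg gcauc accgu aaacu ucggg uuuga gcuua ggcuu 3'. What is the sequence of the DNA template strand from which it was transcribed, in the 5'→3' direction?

Replace U with T to get the coding DNA strand: GGTGAGTTTAGTCCCCAGGAACCTATGTTCCATTGCCTCGTACCCGCCCACTTCGGCATCACCGTAAACTTCGGGTTTGAGCTTAGGCTT. The template strand is its reverse complement (complement CCACTCAAATCAGGGGTCCTTGGATACAAGGTAACGGAGCATGGGCGGGTGAAGCCGTAGTGGCATTTGAAGCCCAAACTCGAATCCGAA, then reverse).

5′-AAGCCTAAGCTCAAACCCGAAGTTTACGGTGATGCCGAAGTGGGCGGGTACGAGGCAATGGAACATAGGTTCCTGGGGACTAAACTCACC-3′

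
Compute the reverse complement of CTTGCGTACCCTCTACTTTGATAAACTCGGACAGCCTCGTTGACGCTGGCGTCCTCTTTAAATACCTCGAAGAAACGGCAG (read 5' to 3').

5'-CTGCCGTTTCTTCGAGGTATTTAAAGAGGACGCCAGCGTCAACGAGGCTGTCCGAGTTTATCAAAGTAGAGGGTACGCAAG-3'

Reading the sequence 3'→5' and pairing each base (A↔T, G↔C) gives the reverse complement directly.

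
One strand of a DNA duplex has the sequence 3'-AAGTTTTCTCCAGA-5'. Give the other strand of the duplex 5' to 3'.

The strand is given 3'→5', so its complement runs 5'→3' in the same left-to-right order: pair each base A↔T, G↔C.

5'-TTCAAAAGAGGTCT-3'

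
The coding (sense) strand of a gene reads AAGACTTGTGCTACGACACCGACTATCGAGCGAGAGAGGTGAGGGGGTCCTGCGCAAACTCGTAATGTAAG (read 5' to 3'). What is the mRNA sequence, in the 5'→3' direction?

mRNA has the coding-strand sequence with U in place of T.

5'-AAGACUUGUGCUACGACACCGACUAUCGAGCGAGAGAGGUGAGGGGGUCCUGCGCAAACUCGUAAUGUAAG-3'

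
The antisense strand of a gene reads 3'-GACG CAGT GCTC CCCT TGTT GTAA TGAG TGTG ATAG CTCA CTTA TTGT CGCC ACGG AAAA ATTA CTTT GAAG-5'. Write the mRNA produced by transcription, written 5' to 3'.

5'-CUGCGUCACGAGGGGAACAACAUUACUCACACUAUCGAGUGAAUAACAGCGGUGCCUUUUUAAUGAAACUUC-3'

Reading the template 3'→5' as shown, RNA polymerase pairs each base (A→U, T→A, G↔C) to build mRNA 5'→3' directly.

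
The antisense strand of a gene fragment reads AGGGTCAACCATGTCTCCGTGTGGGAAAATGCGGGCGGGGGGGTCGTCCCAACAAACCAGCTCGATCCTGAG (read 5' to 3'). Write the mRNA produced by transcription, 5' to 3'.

The mRNA has the sequence of the coding strand (reverse complement of the template) with T→U. Reverse complement of AGGGTCAACCATGTCTCCGTGTGGGAAAATGCGGGCGGGGGGGTCGTCCCAACAAACCAGCTCGATCCTGAG is CTCAGGATCGAGCTGGTTTGTTGGGACGACCCCCCCGCCCGCATTTTCCCACACGGAGACATGGTTGACCCT; then T→U.

5′-CUCAGGAUCGAGCUGGUUUGUUGGGACGACCCCCCCGCCCGCAUUUUCCCACACGGAGACAUGGUUGACCCU-3′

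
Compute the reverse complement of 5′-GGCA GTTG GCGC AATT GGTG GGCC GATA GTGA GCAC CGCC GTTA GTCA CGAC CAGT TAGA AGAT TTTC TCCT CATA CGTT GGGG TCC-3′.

Complement each base (A↔T, G↔C): CCGTCAACCGCGTTAACCACCCGGCTATCACTCGTGGCGGCAATCAGTGCTGGTCAATCTTCTAAAAGAGGAGTATGCAACCCCAGG. Then reverse.

5′-GGACCCCAACGTATGAGGAGAAAATCTTCTAACTGGTCGTGACTAACGGCGGTGCTCACTATCGGCCCACCAATTGCGCCAACTGCC-3′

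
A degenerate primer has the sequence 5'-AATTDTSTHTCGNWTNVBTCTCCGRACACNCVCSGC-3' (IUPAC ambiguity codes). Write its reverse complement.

Standard pairs A↔T, G↔C; ambiguity codes pair R↔Y, W↔W, S↔S, B↔V, D↔H, N↔N. Complement (TTAAHASADAGCNWANBVAGAGGCYTGTGNGBGSCG), then reverse for 5'→3'.

5'-GCSGBGNGTGTYCGGAGAVBNAWNCGADASAHAATT-3'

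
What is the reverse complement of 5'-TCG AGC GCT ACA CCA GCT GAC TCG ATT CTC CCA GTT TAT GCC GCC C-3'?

Complement each base (A↔T, G↔C): AGCTCGCGATGTGGTCGACTGAGCTAAGAGGGTCAAATACGGCGGG. Then reverse.

5'-GGGCGGCATAAACTGGGAGAATCGAGTCAGCTGGTGTAGCGCTCGA-3'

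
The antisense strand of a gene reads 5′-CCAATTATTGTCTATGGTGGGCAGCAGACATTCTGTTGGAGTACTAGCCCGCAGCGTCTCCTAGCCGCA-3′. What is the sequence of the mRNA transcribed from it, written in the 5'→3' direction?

5'-UGCGGCUAGGAGACGCUGCGGGCUAGUACUCCAACAGAAUGUCUGCUGCCCACCAUAGACAAUAAUUGG-3'

RNA polymerase reads the template 3'→5' and synthesizes mRNA 5'→3' by base-pairing (A→U, T→A, G↔C). The complement of the template is GGTTAATAACAGATACCACCCGTCGTCTGTAAGACAACCTCATGATCGGGCGTCGCAGAGGATCGGCGT; antiparallel, so 5'→3' the coding strand is TGCGGCTAGGAGACGCTGCGGGCTAGTACTCCAACAGAATGTCTGCTGCCCACCATAGACAATAATTGG. Replace T with U for the mRNA.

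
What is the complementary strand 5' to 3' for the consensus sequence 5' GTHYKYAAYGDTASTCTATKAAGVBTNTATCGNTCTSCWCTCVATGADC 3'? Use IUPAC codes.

5'-GHTCATBGAGWGSAGANCGATANAVBCTTMATAGASTAHCRTTRMRDAC-3'

Standard pairs A↔T, G↔C; ambiguity codes pair Y↔R, K↔M, W↔W, S↔S, B↔V, D↔H, N↔N. Complement (CADRMRTTRCHATSAGATAMTTCBVANATAGCNAGASGWGAGBTACTHG), then reverse for 5'→3'.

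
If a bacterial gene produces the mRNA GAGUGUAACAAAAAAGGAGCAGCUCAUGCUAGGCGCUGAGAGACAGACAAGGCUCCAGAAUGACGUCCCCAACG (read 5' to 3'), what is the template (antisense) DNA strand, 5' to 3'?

5′-CGTTGGGGACGTCATTCTGGAGCCTTGTCTGTCTCTCAGCGCCTAGCATGAGCTGCTCCTTTTTTGTTACACTC-3′

Replace U with T to get the coding DNA strand: GAGTGTAACAAAAAAGGAGCAGCTCATGCTAGGCGCTGAGAGACAGACAAGGCTCCAGAATGACGTCCCCAACG. The template strand is its reverse complement (complement CTCACATTGTTTTTTCCTCGTCGAGTACGATCCGCGACTCTCTGTCTGTTCCGAGGTCTTACTGCAGGGGTTGC, then reverse).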